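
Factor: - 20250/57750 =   -  3^3* 7^( - 1)*11^( - 1) = -27/77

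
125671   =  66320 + 59351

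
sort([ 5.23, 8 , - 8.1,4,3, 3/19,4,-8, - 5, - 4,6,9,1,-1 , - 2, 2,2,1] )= [ - 8.1 , - 8,-5, - 4, - 2, - 1,3/19, 1,1,2, 2,3,4,4,5.23,  6,8, 9]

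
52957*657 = 34792749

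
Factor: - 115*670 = - 2^1*5^2 *23^1*67^1=-  77050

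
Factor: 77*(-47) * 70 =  - 2^1 *5^1*7^2*  11^1*47^1=-  253330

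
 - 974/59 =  - 17 + 29/59 = - 16.51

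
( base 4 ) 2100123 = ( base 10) 9243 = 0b10010000011011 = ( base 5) 243433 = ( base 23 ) hak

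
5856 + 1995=7851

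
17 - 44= -27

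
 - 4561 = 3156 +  - 7717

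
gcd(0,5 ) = 5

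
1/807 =1/807 =0.00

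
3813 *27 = 102951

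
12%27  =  12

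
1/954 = 1/954= 0.00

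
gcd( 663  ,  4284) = 51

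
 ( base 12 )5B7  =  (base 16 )35B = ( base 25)199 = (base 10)859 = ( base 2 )1101011011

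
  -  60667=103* ( - 589 )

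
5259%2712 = 2547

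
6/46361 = 6/46361= 0.00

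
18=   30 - 12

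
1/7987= 1/7987=0.00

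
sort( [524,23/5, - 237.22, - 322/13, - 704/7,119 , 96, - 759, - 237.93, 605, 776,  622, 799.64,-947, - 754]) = [ - 947,-759, -754 ,- 237.93 , - 237.22, - 704/7, - 322/13,  23/5,96, 119,524, 605, 622, 776, 799.64]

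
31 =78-47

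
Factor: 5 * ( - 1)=  -  5 = -  5^1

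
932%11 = 8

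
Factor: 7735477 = 1153^1*6709^1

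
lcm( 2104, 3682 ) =14728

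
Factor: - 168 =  - 2^3*3^1* 7^1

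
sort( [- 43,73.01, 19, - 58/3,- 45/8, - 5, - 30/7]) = [- 43,  -  58/3,-45/8, - 5, - 30/7, 19,  73.01]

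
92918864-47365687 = 45553177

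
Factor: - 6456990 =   -  2^1*3^1 * 5^1*31^1*53^1*131^1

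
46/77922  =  23/38961 = 0.00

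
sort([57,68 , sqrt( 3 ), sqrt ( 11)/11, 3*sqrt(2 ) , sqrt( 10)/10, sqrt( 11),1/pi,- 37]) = [ - 37,sqrt( 11)/11, sqrt(10)/10, 1/pi , sqrt(3), sqrt(11),3*sqrt( 2 ),57, 68]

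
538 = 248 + 290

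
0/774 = 0 = 0.00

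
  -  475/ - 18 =26 + 7/18  =  26.39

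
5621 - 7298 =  -1677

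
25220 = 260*97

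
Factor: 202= 2^1*101^1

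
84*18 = 1512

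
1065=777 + 288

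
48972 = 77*636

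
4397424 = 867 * 5072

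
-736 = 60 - 796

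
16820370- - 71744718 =88565088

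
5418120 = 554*9780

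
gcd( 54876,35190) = 102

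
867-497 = 370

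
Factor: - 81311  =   - 17^1*4783^1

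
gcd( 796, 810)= 2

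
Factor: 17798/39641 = 2^1*7^( - 2) * 11^1 = 22/49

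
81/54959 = 81/54959 = 0.00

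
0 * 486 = 0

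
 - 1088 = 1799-2887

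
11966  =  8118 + 3848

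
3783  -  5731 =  - 1948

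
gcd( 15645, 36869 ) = 7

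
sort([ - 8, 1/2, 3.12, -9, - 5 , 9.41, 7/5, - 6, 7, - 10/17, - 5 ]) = [ - 9, - 8, - 6, - 5, - 5, - 10/17,  1/2 , 7/5, 3.12,  7,9.41 ] 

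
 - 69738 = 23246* ( - 3) 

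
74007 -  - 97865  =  171872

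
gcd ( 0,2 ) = 2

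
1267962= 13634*93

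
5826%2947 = 2879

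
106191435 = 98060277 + 8131158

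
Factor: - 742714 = -2^1 * 7^1*53051^1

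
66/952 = 33/476= 0.07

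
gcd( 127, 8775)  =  1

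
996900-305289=691611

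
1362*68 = 92616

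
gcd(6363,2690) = 1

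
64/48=1 + 1/3= 1.33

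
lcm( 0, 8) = 0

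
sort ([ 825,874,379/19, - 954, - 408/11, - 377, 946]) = [ - 954, - 377, - 408/11,  379/19, 825,874,946] 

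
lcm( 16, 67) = 1072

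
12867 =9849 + 3018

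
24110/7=3444 + 2/7 = 3444.29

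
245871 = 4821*51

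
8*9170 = 73360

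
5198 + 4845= 10043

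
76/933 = 76/933 = 0.08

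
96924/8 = 24231/2 = 12115.50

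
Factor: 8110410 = 2^1 *3^1*5^1*7^1*11^1*3511^1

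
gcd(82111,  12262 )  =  1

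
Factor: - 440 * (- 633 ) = 2^3*3^1*5^1 *11^1*211^1 = 278520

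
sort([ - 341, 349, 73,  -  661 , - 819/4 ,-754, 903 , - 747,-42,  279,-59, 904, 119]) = [ - 754,  -  747, - 661, -341, - 819/4 , - 59, - 42,73,119,279, 349,  903, 904] 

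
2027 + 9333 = 11360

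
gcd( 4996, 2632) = 4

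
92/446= 46/223 = 0.21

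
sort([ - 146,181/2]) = [ - 146,  181/2]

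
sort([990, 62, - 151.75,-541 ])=[-541,- 151.75, 62, 990] 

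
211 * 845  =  178295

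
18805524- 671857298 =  - 653051774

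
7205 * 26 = 187330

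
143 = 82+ 61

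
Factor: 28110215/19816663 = 5^1 * 7^1*19^1 * 41^1 * 1031^1* 19816663^( - 1 ) 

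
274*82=22468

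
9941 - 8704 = 1237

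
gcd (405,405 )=405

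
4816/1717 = 4816/1717 = 2.80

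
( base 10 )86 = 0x56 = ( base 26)38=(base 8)126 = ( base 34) 2I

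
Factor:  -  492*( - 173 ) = 2^2*3^1*41^1*173^1 = 85116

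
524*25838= 13539112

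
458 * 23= 10534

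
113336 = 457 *248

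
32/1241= 32/1241 = 0.03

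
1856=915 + 941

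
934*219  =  204546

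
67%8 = 3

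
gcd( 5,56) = 1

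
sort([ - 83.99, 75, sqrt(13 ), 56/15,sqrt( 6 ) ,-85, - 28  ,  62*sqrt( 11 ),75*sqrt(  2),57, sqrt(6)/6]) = [ - 85, - 83.99, - 28, sqrt(6 )/6, sqrt( 6), sqrt(13),  56/15,57,  75, 75*sqrt( 2 ) , 62*sqrt( 11) ]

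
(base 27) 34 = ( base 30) 2p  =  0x55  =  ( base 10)85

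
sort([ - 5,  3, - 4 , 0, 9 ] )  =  [ - 5, - 4, 0,3,9]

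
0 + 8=8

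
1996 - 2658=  - 662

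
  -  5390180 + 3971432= - 1418748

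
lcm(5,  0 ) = 0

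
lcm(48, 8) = 48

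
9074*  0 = 0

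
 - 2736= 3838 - 6574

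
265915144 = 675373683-409458539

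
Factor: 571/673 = 571^1*673^( - 1)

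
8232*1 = 8232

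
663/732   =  221/244 = 0.91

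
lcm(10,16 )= 80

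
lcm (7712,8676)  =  69408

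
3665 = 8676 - 5011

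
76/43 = 76/43 =1.77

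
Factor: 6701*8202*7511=2^1*3^1*7^1*29^1*37^1 * 1367^1*6701^1 = 412816592622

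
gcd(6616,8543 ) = 1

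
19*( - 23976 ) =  - 455544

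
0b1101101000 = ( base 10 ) 872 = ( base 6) 4012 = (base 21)1kb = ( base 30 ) t2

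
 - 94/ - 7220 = 47/3610 = 0.01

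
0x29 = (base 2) 101001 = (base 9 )45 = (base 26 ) 1f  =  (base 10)41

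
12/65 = 12/65 = 0.18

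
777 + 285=1062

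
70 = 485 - 415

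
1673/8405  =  1673/8405 =0.20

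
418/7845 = 418/7845 = 0.05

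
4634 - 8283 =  - 3649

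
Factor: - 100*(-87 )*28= 243600 = 2^4*3^1*5^2 * 7^1*29^1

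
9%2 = 1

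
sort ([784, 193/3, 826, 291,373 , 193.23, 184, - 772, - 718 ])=[ - 772, - 718,193/3, 184,193.23, 291, 373, 784,826]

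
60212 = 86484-26272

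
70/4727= 70/4727 = 0.01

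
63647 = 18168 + 45479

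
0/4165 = 0 =0.00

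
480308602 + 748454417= 1228763019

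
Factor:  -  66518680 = -2^3*5^1*601^1*2767^1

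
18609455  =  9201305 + 9408150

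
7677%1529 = 32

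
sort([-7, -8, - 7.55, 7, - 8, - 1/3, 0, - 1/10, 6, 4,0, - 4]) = [- 8, - 8, - 7.55, - 7, - 4,-1/3,-1/10 , 0,0, 4, 6,7]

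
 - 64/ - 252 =16/63 = 0.25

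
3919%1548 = 823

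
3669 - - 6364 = 10033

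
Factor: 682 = 2^1*11^1 * 31^1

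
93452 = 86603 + 6849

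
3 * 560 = 1680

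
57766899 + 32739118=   90506017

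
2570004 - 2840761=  - 270757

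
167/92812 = 167/92812 = 0.00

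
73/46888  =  73/46888=0.00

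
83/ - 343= - 1 +260/343 = - 0.24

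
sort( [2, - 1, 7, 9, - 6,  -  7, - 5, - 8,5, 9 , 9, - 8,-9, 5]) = [-9, - 8, - 8, - 7,- 6, - 5, - 1,2, 5 , 5,7,9,9, 9 ]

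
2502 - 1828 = 674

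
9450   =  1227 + 8223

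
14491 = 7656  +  6835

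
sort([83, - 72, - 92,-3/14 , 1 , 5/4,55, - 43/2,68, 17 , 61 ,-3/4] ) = [ -92, -72, - 43/2, - 3/4, - 3/14,  1,  5/4 , 17, 55, 61,68,83 ] 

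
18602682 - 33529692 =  - 14927010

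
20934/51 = 6978/17 = 410.47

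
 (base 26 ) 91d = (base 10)6123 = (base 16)17EB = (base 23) bd5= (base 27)8al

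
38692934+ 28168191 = 66861125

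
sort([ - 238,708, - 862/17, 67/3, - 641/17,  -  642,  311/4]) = [ - 642, - 238,-862/17,-641/17, 67/3,311/4, 708] 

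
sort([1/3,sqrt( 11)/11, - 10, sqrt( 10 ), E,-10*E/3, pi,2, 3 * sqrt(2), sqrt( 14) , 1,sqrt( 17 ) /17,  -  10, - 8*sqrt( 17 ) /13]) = [ - 10,-10,-10 * E/3,  -  8*sqrt(17) /13, sqrt( 17 )/17, sqrt(11 )/11 , 1/3,1,2,E, pi, sqrt( 10 ), sqrt( 14), 3*sqrt( 2 )]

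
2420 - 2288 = 132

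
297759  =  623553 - 325794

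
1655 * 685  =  1133675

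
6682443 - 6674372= 8071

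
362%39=11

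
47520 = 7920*6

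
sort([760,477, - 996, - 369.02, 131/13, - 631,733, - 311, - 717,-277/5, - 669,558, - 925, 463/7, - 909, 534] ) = [-996, - 925,-909, - 717, - 669,-631, - 369.02, - 311, - 277/5, 131/13, 463/7, 477, 534, 558 , 733, 760] 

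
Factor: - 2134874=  - 2^1*7^1* 109^1  *1399^1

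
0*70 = 0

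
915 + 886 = 1801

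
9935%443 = 189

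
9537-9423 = 114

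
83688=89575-5887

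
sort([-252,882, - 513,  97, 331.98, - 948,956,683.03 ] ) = [ -948, - 513,-252 , 97,331.98, 683.03, 882,956]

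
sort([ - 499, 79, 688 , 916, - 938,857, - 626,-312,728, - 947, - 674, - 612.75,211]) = [ - 947 , -938, - 674, - 626, - 612.75,-499, - 312,79,211,  688,728,857, 916]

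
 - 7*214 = -1498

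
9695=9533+162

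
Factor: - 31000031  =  -31^1* 101^1*9901^1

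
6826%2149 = 379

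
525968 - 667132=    - 141164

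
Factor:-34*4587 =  - 2^1*3^1*11^1 *17^1*139^1 = -155958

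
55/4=55/4 = 13.75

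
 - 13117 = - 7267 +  - 5850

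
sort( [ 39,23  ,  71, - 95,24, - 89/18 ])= [-95, - 89/18, 23, 24,  39, 71]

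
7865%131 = 5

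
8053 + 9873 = 17926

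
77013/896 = 85 + 853/896= 85.95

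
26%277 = 26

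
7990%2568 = 286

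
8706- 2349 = 6357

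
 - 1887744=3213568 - 5101312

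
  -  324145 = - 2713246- - 2389101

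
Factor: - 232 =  - 2^3*29^1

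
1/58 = 1/58=0.02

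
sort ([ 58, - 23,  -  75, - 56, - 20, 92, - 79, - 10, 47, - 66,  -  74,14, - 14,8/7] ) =[ - 79 , - 75, - 74,- 66, - 56, - 23, - 20, - 14, - 10, 8/7, 14, 47, 58,92]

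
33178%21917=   11261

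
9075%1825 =1775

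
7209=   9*801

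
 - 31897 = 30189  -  62086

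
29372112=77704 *378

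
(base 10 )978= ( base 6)4310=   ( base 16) 3d2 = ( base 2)1111010010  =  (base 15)453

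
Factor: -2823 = -3^1 * 941^1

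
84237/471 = 28079/157 = 178.85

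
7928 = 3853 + 4075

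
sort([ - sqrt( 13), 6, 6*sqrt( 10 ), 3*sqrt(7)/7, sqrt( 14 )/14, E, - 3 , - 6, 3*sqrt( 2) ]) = [ - 6, - sqrt (13),  -  3,sqrt( 14)/14,3 * sqrt( 7)/7, E, 3*sqrt( 2), 6 , 6 * sqrt( 10 ) ]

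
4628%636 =176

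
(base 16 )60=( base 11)88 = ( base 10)96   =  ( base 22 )48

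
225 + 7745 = 7970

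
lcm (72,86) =3096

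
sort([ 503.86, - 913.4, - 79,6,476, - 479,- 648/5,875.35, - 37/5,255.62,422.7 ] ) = [- 913.4 , - 479,-648/5, -79,  -  37/5,6,255.62, 422.7,476,503.86,875.35 ]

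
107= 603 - 496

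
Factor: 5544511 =7^1*792073^1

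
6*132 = 792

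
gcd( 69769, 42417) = 1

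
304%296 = 8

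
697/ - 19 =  - 697/19 = - 36.68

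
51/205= 51/205= 0.25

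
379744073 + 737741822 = 1117485895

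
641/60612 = 641/60612 = 0.01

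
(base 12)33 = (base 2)100111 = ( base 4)213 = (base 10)39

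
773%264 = 245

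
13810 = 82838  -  69028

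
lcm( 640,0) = 0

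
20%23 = 20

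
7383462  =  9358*789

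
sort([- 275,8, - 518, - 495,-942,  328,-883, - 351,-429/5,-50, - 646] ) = [ - 942,-883,-646, - 518, - 495, - 351, - 275, - 429/5 , - 50, 8,328 ] 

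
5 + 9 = 14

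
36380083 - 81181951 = -44801868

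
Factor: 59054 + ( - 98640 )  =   - 39586 = - 2^1 * 19793^1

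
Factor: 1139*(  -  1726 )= -1965914 =- 2^1*17^1*67^1*863^1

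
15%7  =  1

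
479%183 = 113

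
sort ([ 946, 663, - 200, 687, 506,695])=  [ - 200,506,663 , 687, 695 , 946]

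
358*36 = 12888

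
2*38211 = 76422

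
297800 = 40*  7445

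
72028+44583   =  116611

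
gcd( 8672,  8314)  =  2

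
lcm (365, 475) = 34675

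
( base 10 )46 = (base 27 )1J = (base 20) 26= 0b101110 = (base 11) 42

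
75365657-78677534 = -3311877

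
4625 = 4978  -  353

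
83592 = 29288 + 54304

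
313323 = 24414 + 288909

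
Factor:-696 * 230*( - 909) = 2^4*3^3 * 5^1*23^1*29^1*101^1 =145512720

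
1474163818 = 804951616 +669212202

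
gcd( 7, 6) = 1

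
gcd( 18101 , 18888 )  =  787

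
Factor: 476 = 2^2*7^1 * 17^1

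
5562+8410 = 13972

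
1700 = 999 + 701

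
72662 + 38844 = 111506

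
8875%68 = 35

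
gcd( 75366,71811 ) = 711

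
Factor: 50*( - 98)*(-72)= 2^5*3^2*5^2 *7^2 = 352800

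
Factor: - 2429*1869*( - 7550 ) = 2^1 * 3^1*5^2*7^2*89^1*151^1*347^1  =  34275497550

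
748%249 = 1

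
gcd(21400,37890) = 10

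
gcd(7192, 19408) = 8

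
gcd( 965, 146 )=1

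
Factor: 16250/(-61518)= - 8125/30759  =  - 3^( - 1)*5^4*13^1*10253^ (  -  1)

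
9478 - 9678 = - 200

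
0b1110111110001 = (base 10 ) 7665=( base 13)3648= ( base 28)9ll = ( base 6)55253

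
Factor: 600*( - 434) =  -2^4*3^1 *5^2 * 7^1*31^1 = - 260400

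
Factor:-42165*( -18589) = 783805185 = 3^2*5^1* 29^1*641^1*937^1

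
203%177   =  26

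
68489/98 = 68489/98 = 698.87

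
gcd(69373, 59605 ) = 1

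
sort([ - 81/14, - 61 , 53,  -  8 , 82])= [ - 61,-8, - 81/14, 53,  82 ]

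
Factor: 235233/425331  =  443/801 = 3^(- 2)*89^(-1 )*443^1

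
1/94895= 1/94895 = 0.00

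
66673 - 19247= 47426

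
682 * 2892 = 1972344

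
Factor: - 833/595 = -5^(-1 ) * 7^1 = -7/5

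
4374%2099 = 176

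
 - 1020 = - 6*170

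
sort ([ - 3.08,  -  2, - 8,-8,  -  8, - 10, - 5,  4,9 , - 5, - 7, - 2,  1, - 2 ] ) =[ - 10,-8, - 8, - 8, - 7, - 5 , - 5, - 3.08, - 2, - 2,-2,1,4,  9] 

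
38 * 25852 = 982376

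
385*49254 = 18962790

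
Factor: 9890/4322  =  4945/2161 = 5^1*23^1*43^1*2161^( - 1 ) 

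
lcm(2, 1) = 2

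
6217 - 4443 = 1774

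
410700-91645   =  319055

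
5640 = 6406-766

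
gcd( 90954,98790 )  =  6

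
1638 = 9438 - 7800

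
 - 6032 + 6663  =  631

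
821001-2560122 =-1739121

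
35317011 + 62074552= 97391563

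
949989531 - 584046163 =365943368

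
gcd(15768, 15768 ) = 15768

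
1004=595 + 409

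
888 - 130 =758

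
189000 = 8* 23625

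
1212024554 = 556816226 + 655208328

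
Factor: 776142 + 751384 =1527526 = 2^1 * 7^2*11^1 * 13^1*109^1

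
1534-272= 1262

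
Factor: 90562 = 2^1*45281^1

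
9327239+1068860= 10396099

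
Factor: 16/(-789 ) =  - 2^4*3^(  -  1)*263^ ( - 1)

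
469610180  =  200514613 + 269095567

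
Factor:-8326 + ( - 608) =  - 2^1*3^1*1489^1 = - 8934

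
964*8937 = 8615268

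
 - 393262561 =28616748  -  421879309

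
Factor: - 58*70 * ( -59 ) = 2^2 * 5^1*7^1 *29^1 * 59^1 = 239540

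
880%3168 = 880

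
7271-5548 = 1723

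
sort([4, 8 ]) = [ 4, 8 ]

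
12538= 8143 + 4395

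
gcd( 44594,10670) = 22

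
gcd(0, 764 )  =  764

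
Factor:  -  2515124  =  - 2^2*628781^1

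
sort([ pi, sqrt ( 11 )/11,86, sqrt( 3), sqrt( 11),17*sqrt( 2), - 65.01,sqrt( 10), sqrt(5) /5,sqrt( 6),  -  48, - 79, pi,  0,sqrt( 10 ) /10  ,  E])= [-79, - 65.01, - 48, 0,sqrt(11 ) /11, sqrt(10) /10,sqrt (5) /5,sqrt( 3 ) , sqrt (6), E, pi, pi, sqrt(10), sqrt(11), 17*sqrt ( 2), 86]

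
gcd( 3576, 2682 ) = 894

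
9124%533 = 63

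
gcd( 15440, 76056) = 8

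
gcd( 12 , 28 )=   4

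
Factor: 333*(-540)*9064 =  - 1629888480=- 2^5*3^5*5^1*11^1*37^1*103^1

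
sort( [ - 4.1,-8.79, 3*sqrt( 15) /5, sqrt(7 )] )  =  [-8.79,-4.1 , 3*sqrt (15)/5,sqrt(7) ]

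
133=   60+73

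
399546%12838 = 1568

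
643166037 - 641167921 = 1998116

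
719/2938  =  719/2938= 0.24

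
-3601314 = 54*(- 66691)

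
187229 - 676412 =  - 489183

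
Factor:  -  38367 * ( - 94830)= 2^1*3^4*5^1*7^2  *29^2*109^1 = 3638342610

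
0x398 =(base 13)55A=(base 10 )920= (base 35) QA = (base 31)tl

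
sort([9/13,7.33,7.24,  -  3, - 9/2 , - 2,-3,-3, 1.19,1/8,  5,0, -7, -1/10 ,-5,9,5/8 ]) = [ - 7, - 5, - 9/2,-3, - 3,-3,  -  2,-1/10,0,1/8,5/8,9/13 , 1.19,5,7.24, 7.33, 9]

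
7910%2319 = 953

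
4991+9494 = 14485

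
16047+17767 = 33814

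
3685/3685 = 1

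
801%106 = 59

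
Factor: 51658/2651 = 2^1*11^( - 1)*23^1*241^( - 1)*1123^1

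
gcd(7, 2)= 1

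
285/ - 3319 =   -  285/3319 = - 0.09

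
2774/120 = 23 + 7/60=23.12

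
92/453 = 92/453 = 0.20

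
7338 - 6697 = 641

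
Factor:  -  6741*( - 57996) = 2^2*3^6*7^1 * 107^1*179^1 = 390951036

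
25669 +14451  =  40120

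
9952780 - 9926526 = 26254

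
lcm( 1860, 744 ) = 3720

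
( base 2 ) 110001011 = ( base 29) DI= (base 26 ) f5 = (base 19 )11F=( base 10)395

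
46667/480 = 46667/480  =  97.22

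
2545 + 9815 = 12360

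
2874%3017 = 2874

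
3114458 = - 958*( - 3251 )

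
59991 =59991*1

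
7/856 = 7/856 = 0.01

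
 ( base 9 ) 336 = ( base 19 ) ea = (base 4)10110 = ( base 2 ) 100010100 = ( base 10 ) 276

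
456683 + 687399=1144082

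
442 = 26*17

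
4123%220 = 163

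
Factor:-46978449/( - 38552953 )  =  3^1*7^1*317^1 * 7057^1*38552953^( - 1)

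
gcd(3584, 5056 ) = 64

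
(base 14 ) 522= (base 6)4402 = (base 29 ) 15o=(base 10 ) 1010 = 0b1111110010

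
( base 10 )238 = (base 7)460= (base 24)9m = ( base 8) 356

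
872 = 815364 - 814492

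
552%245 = 62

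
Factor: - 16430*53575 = -2^1*5^3*31^1*53^1*2143^1 = - 880237250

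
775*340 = 263500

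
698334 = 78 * 8953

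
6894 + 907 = 7801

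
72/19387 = 72/19387 = 0.00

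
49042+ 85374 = 134416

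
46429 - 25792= 20637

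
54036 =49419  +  4617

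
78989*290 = 22906810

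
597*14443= 8622471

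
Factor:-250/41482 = -5^3 * 7^(  -  1 )*2963^(-1)  =  - 125/20741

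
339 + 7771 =8110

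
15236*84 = 1279824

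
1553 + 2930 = 4483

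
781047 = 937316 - 156269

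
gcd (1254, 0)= 1254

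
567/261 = 2+5/29= 2.17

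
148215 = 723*205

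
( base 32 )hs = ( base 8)1074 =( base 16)23c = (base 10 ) 572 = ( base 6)2352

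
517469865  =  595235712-77765847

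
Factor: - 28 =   -  2^2*7^1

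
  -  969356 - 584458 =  - 1553814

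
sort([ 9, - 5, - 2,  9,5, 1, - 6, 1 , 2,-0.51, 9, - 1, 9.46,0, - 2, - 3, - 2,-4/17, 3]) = [- 6,-5, - 3,-2,-2, - 2, - 1,-0.51, - 4/17,  0,1, 1,2,3  ,  5,9,9, 9,9.46] 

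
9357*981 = 9179217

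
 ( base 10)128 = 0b10000000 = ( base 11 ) 107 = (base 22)5i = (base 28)4G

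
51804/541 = 51804/541= 95.76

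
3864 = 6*644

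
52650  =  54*975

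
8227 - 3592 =4635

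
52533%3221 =997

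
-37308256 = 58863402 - 96171658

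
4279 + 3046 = 7325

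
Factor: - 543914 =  - 2^1*7^1*38851^1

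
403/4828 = 403/4828 = 0.08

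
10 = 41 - 31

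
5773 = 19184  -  13411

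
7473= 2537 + 4936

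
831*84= 69804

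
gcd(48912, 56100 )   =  12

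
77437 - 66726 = 10711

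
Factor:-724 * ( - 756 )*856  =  468526464 =2^7*3^3*7^1*107^1*181^1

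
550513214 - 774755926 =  - 224242712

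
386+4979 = 5365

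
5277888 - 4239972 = 1037916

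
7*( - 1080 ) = - 7560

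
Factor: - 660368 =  - 2^4 * 149^1*277^1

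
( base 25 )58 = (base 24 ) 5D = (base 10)133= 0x85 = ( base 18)77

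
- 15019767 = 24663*( - 609)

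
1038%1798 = 1038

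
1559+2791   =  4350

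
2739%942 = 855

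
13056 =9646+3410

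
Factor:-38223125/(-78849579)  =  3^( - 1)*5^4*23^1*29^( - 1)  *2659^1*906317^(  -  1)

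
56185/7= 56185/7 = 8026.43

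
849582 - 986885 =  - 137303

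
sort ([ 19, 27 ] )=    [ 19, 27 ] 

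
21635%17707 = 3928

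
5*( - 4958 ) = -24790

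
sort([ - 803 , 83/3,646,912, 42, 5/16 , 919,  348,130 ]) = [  -  803, 5/16,83/3,42, 130,348 , 646,  912, 919] 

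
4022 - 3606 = 416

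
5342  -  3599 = 1743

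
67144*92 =6177248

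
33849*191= 6465159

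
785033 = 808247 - 23214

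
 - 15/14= -15/14 = - 1.07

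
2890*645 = 1864050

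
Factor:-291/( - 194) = 3/2 = 2^(-1)*3^1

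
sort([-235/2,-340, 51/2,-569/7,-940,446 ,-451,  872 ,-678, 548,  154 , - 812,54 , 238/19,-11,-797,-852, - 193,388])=[ - 940, - 852,-812,  -  797, - 678, - 451, -340, - 193,  -  235/2, - 569/7, - 11,238/19,51/2,  54 , 154, 388,446, 548, 872]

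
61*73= 4453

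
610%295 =20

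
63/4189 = 63/4189 = 0.02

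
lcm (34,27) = 918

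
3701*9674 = 35803474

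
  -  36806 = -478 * 77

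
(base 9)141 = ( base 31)3P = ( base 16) 76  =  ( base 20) 5i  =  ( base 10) 118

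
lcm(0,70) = 0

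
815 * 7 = 5705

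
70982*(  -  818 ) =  - 58063276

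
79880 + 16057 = 95937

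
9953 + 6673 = 16626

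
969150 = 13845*70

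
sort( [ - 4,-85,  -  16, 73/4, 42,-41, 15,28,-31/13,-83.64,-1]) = [-85  , - 83.64, - 41 , - 16, - 4,-31/13, - 1, 15, 73/4,28, 42 ] 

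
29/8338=29/8338= 0.00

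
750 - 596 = 154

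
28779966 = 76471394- 47691428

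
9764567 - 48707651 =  - 38943084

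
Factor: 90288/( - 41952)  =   - 99/46 = - 2^( - 1 )*3^2*11^1*23^( - 1) 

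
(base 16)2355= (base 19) 1611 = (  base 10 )9045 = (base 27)CB0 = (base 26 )d9n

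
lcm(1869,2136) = 14952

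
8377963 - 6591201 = 1786762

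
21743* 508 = 11045444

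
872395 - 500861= 371534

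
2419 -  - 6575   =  8994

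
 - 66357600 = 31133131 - 97490731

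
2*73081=146162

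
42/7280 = 3/520  =  0.01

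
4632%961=788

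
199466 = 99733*2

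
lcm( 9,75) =225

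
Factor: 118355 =5^1*23671^1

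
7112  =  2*3556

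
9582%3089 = 315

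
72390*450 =32575500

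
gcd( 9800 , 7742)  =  98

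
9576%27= 18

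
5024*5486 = 27561664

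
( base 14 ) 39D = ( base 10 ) 727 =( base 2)1011010111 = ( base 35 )KR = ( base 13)43C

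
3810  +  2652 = 6462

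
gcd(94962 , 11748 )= 6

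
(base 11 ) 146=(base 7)333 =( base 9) 210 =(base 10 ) 171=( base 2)10101011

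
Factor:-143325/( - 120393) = 25/21 =3^( - 1) * 5^2*7^(  -  1)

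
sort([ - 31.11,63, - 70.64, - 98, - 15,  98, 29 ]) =[ - 98,  -  70.64, - 31.11 , - 15 , 29, 63,  98] 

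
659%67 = 56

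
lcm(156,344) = 13416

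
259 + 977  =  1236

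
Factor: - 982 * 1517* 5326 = - 2^2 *37^1*41^1 * 491^1 * 2663^1= - 7934110244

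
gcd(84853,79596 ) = 1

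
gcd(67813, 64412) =1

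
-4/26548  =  -1/6637 = -  0.00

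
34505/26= 34505/26 = 1327.12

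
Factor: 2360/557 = 2^3*5^1* 59^1*557^( - 1)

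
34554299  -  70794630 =-36240331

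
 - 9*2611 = - 23499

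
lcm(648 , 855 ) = 61560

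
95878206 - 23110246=72767960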